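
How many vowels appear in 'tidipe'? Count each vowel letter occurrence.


Scanning each character of 'tidipe':
  Position 1: 't' -> consonant (running count: 0)
  Position 2: 'i' -> vowel (running count: 1)
  Position 3: 'd' -> consonant (running count: 1)
  Position 4: 'i' -> vowel (running count: 2)
  Position 5: 'p' -> consonant (running count: 2)
  Position 6: 'e' -> vowel (running count: 3)
Total vowels: 3

3


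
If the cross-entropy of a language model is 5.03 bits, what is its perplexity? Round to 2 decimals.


Perplexity formula: PP = 2^H
H = 5.03
PP = 2^5.03
Decompose: 2^5.03 = 2^5 * 2^0.03
2^5 = 32, 2^0.03 ~ 1.0210121
PP ~ 32 * 1.0210121 = 32.6723872
Rounded to 2 decimals: 32.67

32.67


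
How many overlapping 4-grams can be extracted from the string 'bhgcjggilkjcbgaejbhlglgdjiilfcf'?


String 'bhgcjggilkjcbgaejbhlglgdjiilfcf' has length L = 31.
Number of overlapping n-grams = L - n + 1
Substituting: 31 - 4 + 1 = 28

28


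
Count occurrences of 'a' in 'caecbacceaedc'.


Scanning 'caecbacceaedc' for 'a':
  Position 1: 'a' -> MATCH (count: 1)
  Position 5: 'a' -> MATCH (count: 2)
  Position 9: 'a' -> MATCH (count: 3)
Total occurrences of 'a': 3

3


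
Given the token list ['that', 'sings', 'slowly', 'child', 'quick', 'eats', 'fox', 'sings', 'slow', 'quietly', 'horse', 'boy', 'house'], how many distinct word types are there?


Listing all tokens and tracking unique types:
  Token 1: 'that' -> NEW (unique so far: 1)
  Token 2: 'sings' -> NEW (unique so far: 2)
  Token 3: 'slowly' -> NEW (unique so far: 3)
  Token 4: 'child' -> NEW (unique so far: 4)
  Token 5: 'quick' -> NEW (unique so far: 5)
  Token 6: 'eats' -> NEW (unique so far: 6)
  Token 7: 'fox' -> NEW (unique so far: 7)
  Token 8: 'sings' -> duplicate (unique so far: 7)
  Token 9: 'slow' -> NEW (unique so far: 8)
  Token 10: 'quietly' -> NEW (unique so far: 9)
  Token 11: 'horse' -> NEW (unique so far: 10)
  Token 12: 'boy' -> NEW (unique so far: 11)
  Token 13: 'house' -> NEW (unique so far: 12)
Unique types: ('boy', 'child', 'eats', 'fox', 'horse', 'house', 'quick', 'quietly', 'sings', 'slow', 'slowly', 'that')
Vocabulary size: 12

12


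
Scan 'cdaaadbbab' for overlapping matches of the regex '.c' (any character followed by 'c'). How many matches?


Pattern: .c means any character followed by 'c'.
Scanning 'cdaaadbbab' position-by-position:
  Pos 0: window 'cd' -> no
  Pos 1: window 'da' -> no
  Pos 2: window 'aa' -> no
  Pos 3: window 'aa' -> no
  Pos 4: window 'ad' -> no
  Pos 5: window 'db' -> no
  Pos 6: window 'bb' -> no
  Pos 7: window 'ba' -> no
  Pos 8: window 'ab' -> no
  Pos 9: window 'b' -> no
Total matches: 0

0


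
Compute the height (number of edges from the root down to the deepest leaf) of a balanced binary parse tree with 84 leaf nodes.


In a balanced binary tree with n leaves the deepest leaf is ceil(log2(n)) edges below the root.
log2(84) = 6.3923
ceil(6.3923) = 7
height (edges) = 7

7


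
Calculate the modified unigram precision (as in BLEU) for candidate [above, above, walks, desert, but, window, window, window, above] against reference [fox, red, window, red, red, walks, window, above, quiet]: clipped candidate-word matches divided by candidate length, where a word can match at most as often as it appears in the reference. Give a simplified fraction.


Reference word counts: {'above': 1, 'fox': 1, 'quiet': 1, 'red': 3, 'walks': 1, 'window': 2}
Checking each candidate word (with clipping):
  'above' -> in reference (ref count 1, used 1/1) -> match (matches: 1)
  'above' -> ref count 1 already used up (1/1) -> clipped, no match (matches: 1)
  'walks' -> in reference (ref count 1, used 1/1) -> match (matches: 2)
  'desert' -> not in reference -> no match (matches: 2)
  'but' -> not in reference -> no match (matches: 2)
  'window' -> in reference (ref count 2, used 1/2) -> match (matches: 3)
  'window' -> in reference (ref count 2, used 2/2) -> match (matches: 4)
  'window' -> ref count 2 already used up (2/2) -> clipped, no match (matches: 4)
  'above' -> ref count 1 already used up (1/1) -> clipped, no match (matches: 4)
Clipped matches: 4, Candidate length: 9
Precision = 4/9

4/9


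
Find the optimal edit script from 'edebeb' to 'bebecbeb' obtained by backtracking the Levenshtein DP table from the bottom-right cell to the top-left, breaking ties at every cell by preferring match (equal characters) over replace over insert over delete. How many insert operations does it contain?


Edit distance = 3. Backtracking from cell (6, 8) with preference match > replace > insert > delete,
then listing the resulting alignment 'edebeb' -> 'bebecbeb' left to right:
  Step 1: insert 'b' [insertion #1]
  Step 2: keep 'e'
  Step 3: replace d->b
  Step 4: keep 'e'
  Step 5: insert 'c' [insertion #2]
  Step 6: keep 'b'
  Step 7: keep 'e'
  Step 8: keep 'b'
Total insertions: 2

2


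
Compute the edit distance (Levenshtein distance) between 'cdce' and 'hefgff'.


Building DP table for s1='cdce' (len 4) and s2='hefgff' (len 6):
       h  e  f  g  f  f
    0  1  2  3  4  5  6
  c 1  1  2  3  4  5  6
  d 2  2  2  3  4  5  6
  c 3  3  3  3  4  5  6
  e 4  4  3  4  4  5  6
Edit distance = dp[4][6] = 6

6


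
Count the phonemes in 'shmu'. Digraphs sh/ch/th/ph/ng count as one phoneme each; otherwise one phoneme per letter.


Parsing 'shmu' greedily, digraphs first:
  'sh' -> digraph (1 consonant phoneme) (phonemes so far: 1)
  'm' -> consonant phoneme (phonemes so far: 2)
  'u' -> vowel phoneme (phonemes so far: 3)
Total phonemes: 3

3


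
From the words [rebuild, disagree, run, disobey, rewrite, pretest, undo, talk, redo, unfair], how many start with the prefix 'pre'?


Checking each word for prefix 'pre':
  'rebuild' -> no (count: 0)
  'disagree' -> no (count: 0)
  'run' -> no (count: 0)
  'disobey' -> no (count: 0)
  'rewrite' -> no (count: 0)
  'pretest' -> YES, starts with 'pre' (count: 1)
  'undo' -> no (count: 1)
  'talk' -> no (count: 1)
  'redo' -> no (count: 1)
  'unfair' -> no (count: 1)
Total with prefix 'pre': 1

1


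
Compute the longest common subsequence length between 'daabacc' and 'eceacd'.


DP table for LCS of 'daabacc' and 'eceacd':
       e  c  e  a  c  d
    0  0  0  0  0  0  0
  d 0  0  0  0  0  0  1
  a 0  0  0  0  1  1  1
  a 0  0  0  0  1  1  1
  b 0  0  0  0  1  1  1
  a 0  0  0  0  1  1  1
  c 0  0  1  1  1  2  2
  c 0  0  1  1  1  2  2
LCS: 'ac'
LCS length = 2

2


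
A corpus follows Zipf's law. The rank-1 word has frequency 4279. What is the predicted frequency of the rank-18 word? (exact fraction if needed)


Zipf's law: freq(rank) = f1 / rank
f1 = 4279, rank = 18
freq = 4279 / 18
GCD(4279, 18) = 1
Simplified: 4279/18

4279/18


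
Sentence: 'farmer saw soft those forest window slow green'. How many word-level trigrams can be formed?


Word trigrams from [8] words:
  Trigram 1: (farmer saw soft)
  Trigram 2: (saw soft those)
  Trigram 3: (soft those forest)
  Trigram 4: (those forest window)
  Trigram 5: (forest window slow)
  Trigram 6: (window slow green)
Total word trigrams: 8 - 2 = 6

6


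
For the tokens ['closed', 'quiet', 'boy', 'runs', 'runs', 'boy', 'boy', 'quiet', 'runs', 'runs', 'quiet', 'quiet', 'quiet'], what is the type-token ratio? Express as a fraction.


Tokens: 13
Unique types: ('boy', 'closed', 'quiet', 'runs') = 4
TTR = 4/13
Already in lowest terms.

4/13


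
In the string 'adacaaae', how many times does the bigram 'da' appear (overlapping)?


Scanning 'adacaaae' for bigram 'da':
  Position 0: 'ad' -> no
  Position 1: 'da' -> MATCH
  Position 2: 'ac' -> no
  Position 3: 'ca' -> no
  Position 4: 'aa' -> no
  Position 5: 'aa' -> no
  Position 6: 'ae' -> no
Total matches: 1

1


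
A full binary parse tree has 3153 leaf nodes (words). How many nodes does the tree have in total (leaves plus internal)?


Leaf nodes (terminals): 3153
Internal nodes = n - 1 = 3153 - 1 = 3152
Total = leaves + internal = 3153 + 3152 = 6305

6305


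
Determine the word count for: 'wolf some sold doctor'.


Counting words by splitting on spaces:
  Word 1: 'wolf'
  Word 2: 'some'
  Word 3: 'sold'
  Word 4: 'doctor'
Total words: 4

4


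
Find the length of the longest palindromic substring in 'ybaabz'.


Scanning 'ybaabz' for palindromic substrings.
Substring at positions 1-4: 'baab'.
Check: reverse('baab') = 'baab' -> palindrome confirmed.
Neighbouring characters ('y' / 'z') break symmetry, so it cannot extend further.
No longer palindromic substring exists; longest length = 4

4


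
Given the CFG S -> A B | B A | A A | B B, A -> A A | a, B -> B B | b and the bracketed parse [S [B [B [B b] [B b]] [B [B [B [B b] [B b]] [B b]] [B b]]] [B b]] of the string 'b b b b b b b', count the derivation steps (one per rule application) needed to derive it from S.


Every bracketed nonterminal node [X ...] in the tree is produced by exactly one rule application.
Reading the tree off as a leftmost derivation:
  Step 1: S  =>  B B   (applied S -> B B)
  Step 2: B B  =>  B B B   (applied B -> B B)
  Step 3: B B B  =>  B B B B   (applied B -> B B)
  Step 4: B B B B  =>  b B B B   (applied B -> b)
  Step 5: b B B B  =>  b b B B   (applied B -> b)
  Step 6: b b B B  =>  b b B B B   (applied B -> B B)
  Step 7: b b B B B  =>  b b B B B B   (applied B -> B B)
  Step 8: b b B B B B  =>  b b B B B B B   (applied B -> B B)
  Step 9: b b B B B B B  =>  b b b B B B B   (applied B -> b)
  Step 10: b b b B B B B  =>  b b b b B B B   (applied B -> b)
  Step 11: b b b b B B B  =>  b b b b b B B   (applied B -> b)
  Step 12: b b b b b B B  =>  b b b b b b B   (applied B -> b)
  Step 13: b b b b b b B  =>  b b b b b b b   (applied B -> b)
Final yield: b b b b b b b
Total rewrite steps: 13

13


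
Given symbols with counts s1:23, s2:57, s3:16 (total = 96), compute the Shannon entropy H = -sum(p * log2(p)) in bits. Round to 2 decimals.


Computing entropy H = -sum(p_i * log2(p_i)):
  s1: p = 23/96 = 0.2396, -p*log2(p) = 0.4939
  s2: p = 57/96 = 0.5938, -p*log2(p) = 0.4465
  s3: p = 16/96 = 0.1667, -p*log2(p) = 0.4308
H = sum of terms = 1.3712
Rounded to 2 decimals: 1.37

1.37


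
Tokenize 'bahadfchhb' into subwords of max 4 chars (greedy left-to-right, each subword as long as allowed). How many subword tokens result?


'bahadfchhb' has 10 characters.
Chunking with max size 4:
  Chunk 1: 'baha' (positions 0-3)
  Chunk 2: 'dfch' (positions 4-7)
  Chunk 3: 'hb' (positions 8-9)
Total chunks: ceil(10 / 4) = 3

3


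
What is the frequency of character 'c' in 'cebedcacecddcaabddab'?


Scanning 'cebedcacecddcaabddab' for 'c':
  Position 0: 'c' -> MATCH (count: 1)
  Position 5: 'c' -> MATCH (count: 2)
  Position 7: 'c' -> MATCH (count: 3)
  Position 9: 'c' -> MATCH (count: 4)
  Position 12: 'c' -> MATCH (count: 5)
Total occurrences of 'c': 5

5


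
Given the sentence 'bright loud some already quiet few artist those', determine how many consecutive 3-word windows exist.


Word trigrams from [8] words:
  Trigram 1: (bright loud some)
  Trigram 2: (loud some already)
  Trigram 3: (some already quiet)
  Trigram 4: (already quiet few)
  Trigram 5: (quiet few artist)
  Trigram 6: (few artist those)
Total word trigrams: 8 - 2 = 6

6


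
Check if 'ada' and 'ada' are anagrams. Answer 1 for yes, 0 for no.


Sort characters of 'ada': 'aad'
Sort characters of 'ada': 'aad'
Sorted forms match -> they ARE anagrams
Result: 1

1


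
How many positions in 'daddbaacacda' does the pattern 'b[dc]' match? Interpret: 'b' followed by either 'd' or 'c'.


Pattern: b[dc] means 'b' followed by either 'd' or 'c'.
Scanning 'daddbaacacda' position-by-position:
  Pos 0: window 'da' -> no
  Pos 1: window 'ad' -> no
  Pos 2: window 'dd' -> no
  Pos 3: window 'db' -> no
  Pos 4: window 'ba' -> no
  Pos 5: window 'aa' -> no
  Pos 6: window 'ac' -> no
  Pos 7: window 'ca' -> no
  Pos 8: window 'ac' -> no
  Pos 9: window 'cd' -> no
  Pos 10: window 'da' -> no
  Pos 11: window 'a' -> no
Total matches: 0

0


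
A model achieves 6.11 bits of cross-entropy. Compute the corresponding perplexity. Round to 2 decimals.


Perplexity formula: PP = 2^H
H = 6.11
PP = 2^6.11
Decompose: 2^6.11 = 2^6 * 2^0.11
2^6 = 64, 2^0.11 ~ 1.0792282
PP ~ 64 * 1.0792282 = 69.0706048
Rounded to 2 decimals: 69.07

69.07


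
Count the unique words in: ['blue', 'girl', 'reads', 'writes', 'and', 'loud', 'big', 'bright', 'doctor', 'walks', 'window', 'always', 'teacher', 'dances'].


Listing all tokens and tracking unique types:
  Token 1: 'blue' -> NEW (unique so far: 1)
  Token 2: 'girl' -> NEW (unique so far: 2)
  Token 3: 'reads' -> NEW (unique so far: 3)
  Token 4: 'writes' -> NEW (unique so far: 4)
  Token 5: 'and' -> NEW (unique so far: 5)
  Token 6: 'loud' -> NEW (unique so far: 6)
  Token 7: 'big' -> NEW (unique so far: 7)
  Token 8: 'bright' -> NEW (unique so far: 8)
  Token 9: 'doctor' -> NEW (unique so far: 9)
  Token 10: 'walks' -> NEW (unique so far: 10)
  Token 11: 'window' -> NEW (unique so far: 11)
  Token 12: 'always' -> NEW (unique so far: 12)
  Token 13: 'teacher' -> NEW (unique so far: 13)
  Token 14: 'dances' -> NEW (unique so far: 14)
Unique types: ('always', 'and', 'big', 'blue', 'bright', 'dances', 'doctor', 'girl', 'loud', 'reads', 'teacher', 'walks', 'window', 'writes')
Vocabulary size: 14

14


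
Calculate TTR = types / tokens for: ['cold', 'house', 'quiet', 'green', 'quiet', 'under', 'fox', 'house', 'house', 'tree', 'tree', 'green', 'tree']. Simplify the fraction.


Tokens: 13
Unique types: ('cold', 'fox', 'green', 'house', 'quiet', 'tree', 'under') = 7
TTR = 7/13
Already in lowest terms.

7/13


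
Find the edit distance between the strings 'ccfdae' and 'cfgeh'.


Building DP table for s1='ccfdae' (len 6) and s2='cfgeh' (len 5):
       c  f  g  e  h
    0  1  2  3  4  5
  c 1  0  1  2  3  4
  c 2  1  1  2  3  4
  f 3  2  1  2  3  4
  d 4  3  2  2  3  4
  a 5  4  3  3  3  4
  e 6  5  4  4  3  4
Edit distance = dp[6][5] = 4

4


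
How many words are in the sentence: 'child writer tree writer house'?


Counting words by splitting on spaces:
  Word 1: 'child'
  Word 2: 'writer'
  Word 3: 'tree'
  Word 4: 'writer'
  Word 5: 'house'
Total words: 5

5


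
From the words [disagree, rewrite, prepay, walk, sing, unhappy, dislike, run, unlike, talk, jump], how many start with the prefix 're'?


Checking each word for prefix 're':
  'disagree' -> no (count: 0)
  'rewrite' -> YES, starts with 're' (count: 1)
  'prepay' -> no (count: 1)
  'walk' -> no (count: 1)
  'sing' -> no (count: 1)
  'unhappy' -> no (count: 1)
  'dislike' -> no (count: 1)
  'run' -> no (count: 1)
  'unlike' -> no (count: 1)
  'talk' -> no (count: 1)
  'jump' -> no (count: 1)
Total with prefix 're': 1

1


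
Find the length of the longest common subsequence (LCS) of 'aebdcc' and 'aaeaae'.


DP table for LCS of 'aebdcc' and 'aaeaae':
       a  a  e  a  a  e
    0  0  0  0  0  0  0
  a 0  1  1  1  1  1  1
  e 0  1  1  2  2  2  2
  b 0  1  1  2  2  2  2
  d 0  1  1  2  2  2  2
  c 0  1  1  2  2  2  2
  c 0  1  1  2  2  2  2
LCS: 'ae'
LCS length = 2

2


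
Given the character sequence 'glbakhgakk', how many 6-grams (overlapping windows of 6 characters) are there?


String 'glbakhgakk' has length L = 10.
Number of overlapping n-grams = L - n + 1
Substituting: 10 - 6 + 1 = 5

5


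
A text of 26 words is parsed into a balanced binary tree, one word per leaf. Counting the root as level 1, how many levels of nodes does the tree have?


In a balanced binary tree with n leaves the deepest leaf is ceil(log2(n)) edges below the root,
so counting node levels inclusive of root and leaves gives ceil(log2(n)) + 1 levels.
log2(26) = 4.7004
ceil(4.7004) = 5
levels = 5 + 1 = 6

6


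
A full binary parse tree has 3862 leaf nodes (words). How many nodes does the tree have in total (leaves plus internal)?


Leaf nodes (terminals): 3862
Internal nodes = n - 1 = 3862 - 1 = 3861
Total = leaves + internal = 3862 + 3861 = 7723

7723


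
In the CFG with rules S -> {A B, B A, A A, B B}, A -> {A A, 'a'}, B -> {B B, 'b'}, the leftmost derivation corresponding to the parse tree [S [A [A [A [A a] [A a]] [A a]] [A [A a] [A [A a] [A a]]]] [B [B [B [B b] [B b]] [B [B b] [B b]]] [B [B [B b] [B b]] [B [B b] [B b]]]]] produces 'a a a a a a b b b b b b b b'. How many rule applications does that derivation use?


Every bracketed nonterminal node [X ...] in the tree is produced by exactly one rule application.
Reading the tree off as a leftmost derivation:
  Step 1: S  =>  A B   (applied S -> A B)
  Step 2: A B  =>  A A B   (applied A -> A A)
  Step 3: A A B  =>  A A A B   (applied A -> A A)
  Step 4: A A A B  =>  A A A A B   (applied A -> A A)
  Step 5: A A A A B  =>  a A A A B   (applied A -> a)
  Step 6: a A A A B  =>  a a A A B   (applied A -> a)
  Step 7: a a A A B  =>  a a a A B   (applied A -> a)
  Step 8: a a a A B  =>  a a a A A B   (applied A -> A A)
  Step 9: a a a A A B  =>  a a a a A B   (applied A -> a)
  Step 10: a a a a A B  =>  a a a a A A B   (applied A -> A A)
  Step 11: a a a a A A B  =>  a a a a a A B   (applied A -> a)
  Step 12: a a a a a A B  =>  a a a a a a B   (applied A -> a)
  Step 13: a a a a a a B  =>  a a a a a a B B   (applied B -> B B)
  Step 14: a a a a a a B B  =>  a a a a a a B B B   (applied B -> B B)
  Step 15: a a a a a a B B B  =>  a a a a a a B B B B   (applied B -> B B)
  Step 16: a a a a a a B B B B  =>  a a a a a a b B B B   (applied B -> b)
  Step 17: a a a a a a b B B B  =>  a a a a a a b b B B   (applied B -> b)
  Step 18: a a a a a a b b B B  =>  a a a a a a b b B B B   (applied B -> B B)
  Step 19: a a a a a a b b B B B  =>  a a a a a a b b b B B   (applied B -> b)
  Step 20: a a a a a a b b b B B  =>  a a a a a a b b b b B   (applied B -> b)
  Step 21: a a a a a a b b b b B  =>  a a a a a a b b b b B B   (applied B -> B B)
  Step 22: a a a a a a b b b b B B  =>  a a a a a a b b b b B B B   (applied B -> B B)
  Step 23: a a a a a a b b b b B B B  =>  a a a a a a b b b b b B B   (applied B -> b)
  Step 24: a a a a a a b b b b b B B  =>  a a a a a a b b b b b b B   (applied B -> b)
  Step 25: a a a a a a b b b b b b B  =>  a a a a a a b b b b b b B B   (applied B -> B B)
  Step 26: a a a a a a b b b b b b B B  =>  a a a a a a b b b b b b b B   (applied B -> b)
  Step 27: a a a a a a b b b b b b b B  =>  a a a a a a b b b b b b b b   (applied B -> b)
Final yield: a a a a a a b b b b b b b b
Total rewrite steps: 27

27


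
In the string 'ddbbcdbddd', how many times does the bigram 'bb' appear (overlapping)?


Scanning 'ddbbcdbddd' for bigram 'bb':
  Position 0: 'dd' -> no
  Position 1: 'db' -> no
  Position 2: 'bb' -> MATCH
  Position 3: 'bc' -> no
  Position 4: 'cd' -> no
  Position 5: 'db' -> no
  Position 6: 'bd' -> no
  Position 7: 'dd' -> no
  Position 8: 'dd' -> no
Total matches: 1

1


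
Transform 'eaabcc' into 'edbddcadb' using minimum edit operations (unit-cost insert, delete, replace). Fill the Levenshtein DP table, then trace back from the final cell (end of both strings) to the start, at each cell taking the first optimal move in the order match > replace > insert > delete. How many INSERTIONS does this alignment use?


Edit distance = 7. Backtracking from cell (6, 9) with preference match > replace > insert > delete,
then listing the resulting alignment 'eaabcc' -> 'edbddcadb' left to right:
  Step 1: keep 'e'
  Step 2: insert 'd' [insertion #1]
  Step 3: replace a->b
  Step 4: replace a->d
  Step 5: replace b->d
  Step 6: keep 'c'
  Step 7: insert 'a' [insertion #2]
  Step 8: insert 'd' [insertion #3]
  Step 9: replace c->b
Total insertions: 3

3


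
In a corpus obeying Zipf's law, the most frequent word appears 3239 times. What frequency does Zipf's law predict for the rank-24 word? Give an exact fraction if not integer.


Zipf's law: freq(rank) = f1 / rank
f1 = 3239, rank = 24
freq = 3239 / 24
GCD(3239, 24) = 1
Simplified: 3239/24

3239/24


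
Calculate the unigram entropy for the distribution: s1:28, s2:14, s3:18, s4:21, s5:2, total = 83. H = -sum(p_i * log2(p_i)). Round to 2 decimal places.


Computing entropy H = -sum(p_i * log2(p_i)):
  s1: p = 28/83 = 0.3373, -p*log2(p) = 0.5289
  s2: p = 14/83 = 0.1687, -p*log2(p) = 0.4331
  s3: p = 18/83 = 0.2169, -p*log2(p) = 0.4782
  s4: p = 21/83 = 0.2530, -p*log2(p) = 0.5017
  s5: p = 2/83 = 0.0241, -p*log2(p) = 0.1295
H = sum of terms = 2.0714
Rounded to 2 decimals: 2.07

2.07


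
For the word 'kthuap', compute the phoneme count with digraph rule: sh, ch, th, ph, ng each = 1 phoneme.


Parsing 'kthuap' greedily, digraphs first:
  'k' -> consonant phoneme (phonemes so far: 1)
  'th' -> digraph (1 consonant phoneme) (phonemes so far: 2)
  'u' -> vowel phoneme (phonemes so far: 3)
  'a' -> vowel phoneme (phonemes so far: 4)
  'p' -> consonant phoneme (phonemes so far: 5)
Total phonemes: 5

5


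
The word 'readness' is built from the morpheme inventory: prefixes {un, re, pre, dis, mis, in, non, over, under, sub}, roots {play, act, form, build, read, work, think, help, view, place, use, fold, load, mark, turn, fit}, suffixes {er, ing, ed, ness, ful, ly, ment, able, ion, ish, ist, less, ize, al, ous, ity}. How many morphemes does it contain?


Segmenting 'readness' against the inventory:
  'read' -> root (morpheme 1)
  'ness' -> suffix (morpheme 2)
Total morphemes: 2

2


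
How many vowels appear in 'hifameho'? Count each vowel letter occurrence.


Scanning each character of 'hifameho':
  Position 1: 'h' -> consonant (running count: 0)
  Position 2: 'i' -> vowel (running count: 1)
  Position 3: 'f' -> consonant (running count: 1)
  Position 4: 'a' -> vowel (running count: 2)
  Position 5: 'm' -> consonant (running count: 2)
  Position 6: 'e' -> vowel (running count: 3)
  Position 7: 'h' -> consonant (running count: 3)
  Position 8: 'o' -> vowel (running count: 4)
Total vowels: 4

4


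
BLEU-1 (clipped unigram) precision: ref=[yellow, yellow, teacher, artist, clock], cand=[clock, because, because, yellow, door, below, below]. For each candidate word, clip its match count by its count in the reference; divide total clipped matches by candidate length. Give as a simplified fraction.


Reference word counts: {'artist': 1, 'clock': 1, 'teacher': 1, 'yellow': 2}
Checking each candidate word (with clipping):
  'clock' -> in reference (ref count 1, used 1/1) -> match (matches: 1)
  'because' -> not in reference -> no match (matches: 1)
  'because' -> not in reference -> no match (matches: 1)
  'yellow' -> in reference (ref count 2, used 1/2) -> match (matches: 2)
  'door' -> not in reference -> no match (matches: 2)
  'below' -> not in reference -> no match (matches: 2)
  'below' -> not in reference -> no match (matches: 2)
Clipped matches: 2, Candidate length: 7
Precision = 2/7

2/7


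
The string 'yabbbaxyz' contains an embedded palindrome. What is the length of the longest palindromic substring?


Scanning 'yabbbaxyz' for palindromic substrings.
Substring at positions 1-5: 'abbba'.
Check: reverse('abbba') = 'abbba' -> palindrome confirmed.
Neighbouring characters ('y' / 'x') break symmetry, so it cannot extend further.
No longer palindromic substring exists; longest length = 5

5


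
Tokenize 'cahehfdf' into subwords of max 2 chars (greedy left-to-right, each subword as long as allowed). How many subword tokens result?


'cahehfdf' has 8 characters.
Chunking with max size 2:
  Chunk 1: 'ca' (positions 0-1)
  Chunk 2: 'he' (positions 2-3)
  Chunk 3: 'hf' (positions 4-5)
  Chunk 4: 'df' (positions 6-7)
Total chunks: ceil(8 / 2) = 4

4


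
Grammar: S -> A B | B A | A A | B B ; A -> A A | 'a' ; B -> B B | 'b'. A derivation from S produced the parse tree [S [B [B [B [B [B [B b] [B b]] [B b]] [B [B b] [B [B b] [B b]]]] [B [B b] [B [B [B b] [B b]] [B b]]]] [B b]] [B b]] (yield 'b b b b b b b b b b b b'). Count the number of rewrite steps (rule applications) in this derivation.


Every bracketed nonterminal node [X ...] in the tree is produced by exactly one rule application.
Reading the tree off as a leftmost derivation:
  Step 1: S  =>  B B   (applied S -> B B)
  Step 2: B B  =>  B B B   (applied B -> B B)
  Step 3: B B B  =>  B B B B   (applied B -> B B)
  Step 4: B B B B  =>  B B B B B   (applied B -> B B)
  Step 5: B B B B B  =>  B B B B B B   (applied B -> B B)
  Step 6: B B B B B B  =>  B B B B B B B   (applied B -> B B)
  Step 7: B B B B B B B  =>  b B B B B B B   (applied B -> b)
  Step 8: b B B B B B B  =>  b b B B B B B   (applied B -> b)
  Step 9: b b B B B B B  =>  b b b B B B B   (applied B -> b)
  Step 10: b b b B B B B  =>  b b b B B B B B   (applied B -> B B)
  Step 11: b b b B B B B B  =>  b b b b B B B B   (applied B -> b)
  Step 12: b b b b B B B B  =>  b b b b B B B B B   (applied B -> B B)
  Step 13: b b b b B B B B B  =>  b b b b b B B B B   (applied B -> b)
  Step 14: b b b b b B B B B  =>  b b b b b b B B B   (applied B -> b)
  Step 15: b b b b b b B B B  =>  b b b b b b B B B B   (applied B -> B B)
  Step 16: b b b b b b B B B B  =>  b b b b b b b B B B   (applied B -> b)
  Step 17: b b b b b b b B B B  =>  b b b b b b b B B B B   (applied B -> B B)
  Step 18: b b b b b b b B B B B  =>  b b b b b b b B B B B B   (applied B -> B B)
  Step 19: b b b b b b b B B B B B  =>  b b b b b b b b B B B B   (applied B -> b)
  Step 20: b b b b b b b b B B B B  =>  b b b b b b b b b B B B   (applied B -> b)
  Step 21: b b b b b b b b b B B B  =>  b b b b b b b b b b B B   (applied B -> b)
  Step 22: b b b b b b b b b b B B  =>  b b b b b b b b b b b B   (applied B -> b)
  Step 23: b b b b b b b b b b b B  =>  b b b b b b b b b b b b   (applied B -> b)
Final yield: b b b b b b b b b b b b
Total rewrite steps: 23

23


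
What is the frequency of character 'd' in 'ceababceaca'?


Scanning 'ceababceaca' for 'd':
  No matches found.
Total occurrences of 'd': 0

0


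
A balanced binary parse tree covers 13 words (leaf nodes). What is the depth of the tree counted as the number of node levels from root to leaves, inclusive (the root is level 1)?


In a balanced binary tree with n leaves the deepest leaf is ceil(log2(n)) edges below the root,
so counting node levels inclusive of root and leaves gives ceil(log2(n)) + 1 levels.
log2(13) = 3.7004
ceil(3.7004) = 4
levels = 4 + 1 = 5

5


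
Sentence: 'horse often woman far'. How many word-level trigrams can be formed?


Word trigrams from [4] words:
  Trigram 1: (horse often woman)
  Trigram 2: (often woman far)
Total word trigrams: 4 - 2 = 2

2


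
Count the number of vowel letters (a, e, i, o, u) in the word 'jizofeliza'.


Scanning each character of 'jizofeliza':
  Position 1: 'j' -> consonant (running count: 0)
  Position 2: 'i' -> vowel (running count: 1)
  Position 3: 'z' -> consonant (running count: 1)
  Position 4: 'o' -> vowel (running count: 2)
  Position 5: 'f' -> consonant (running count: 2)
  Position 6: 'e' -> vowel (running count: 3)
  Position 7: 'l' -> consonant (running count: 3)
  Position 8: 'i' -> vowel (running count: 4)
  Position 9: 'z' -> consonant (running count: 4)
  Position 10: 'a' -> vowel (running count: 5)
Total vowels: 5

5


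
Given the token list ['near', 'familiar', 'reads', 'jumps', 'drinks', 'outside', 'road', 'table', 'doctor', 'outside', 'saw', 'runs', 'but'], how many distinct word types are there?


Listing all tokens and tracking unique types:
  Token 1: 'near' -> NEW (unique so far: 1)
  Token 2: 'familiar' -> NEW (unique so far: 2)
  Token 3: 'reads' -> NEW (unique so far: 3)
  Token 4: 'jumps' -> NEW (unique so far: 4)
  Token 5: 'drinks' -> NEW (unique so far: 5)
  Token 6: 'outside' -> NEW (unique so far: 6)
  Token 7: 'road' -> NEW (unique so far: 7)
  Token 8: 'table' -> NEW (unique so far: 8)
  Token 9: 'doctor' -> NEW (unique so far: 9)
  Token 10: 'outside' -> duplicate (unique so far: 9)
  Token 11: 'saw' -> NEW (unique so far: 10)
  Token 12: 'runs' -> NEW (unique so far: 11)
  Token 13: 'but' -> NEW (unique so far: 12)
Unique types: ('but', 'doctor', 'drinks', 'familiar', 'jumps', 'near', 'outside', 'reads', 'road', 'runs', 'saw', 'table')
Vocabulary size: 12

12


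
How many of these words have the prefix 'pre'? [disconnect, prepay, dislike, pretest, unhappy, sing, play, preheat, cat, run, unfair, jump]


Checking each word for prefix 'pre':
  'disconnect' -> no (count: 0)
  'prepay' -> YES, starts with 'pre' (count: 1)
  'dislike' -> no (count: 1)
  'pretest' -> YES, starts with 'pre' (count: 2)
  'unhappy' -> no (count: 2)
  'sing' -> no (count: 2)
  'play' -> no (count: 2)
  'preheat' -> YES, starts with 'pre' (count: 3)
  'cat' -> no (count: 3)
  'run' -> no (count: 3)
  'unfair' -> no (count: 3)
  'jump' -> no (count: 3)
Total with prefix 'pre': 3

3


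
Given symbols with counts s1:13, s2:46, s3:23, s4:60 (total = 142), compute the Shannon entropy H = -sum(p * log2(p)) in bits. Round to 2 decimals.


Computing entropy H = -sum(p_i * log2(p_i)):
  s1: p = 13/142 = 0.0915, -p*log2(p) = 0.3158
  s2: p = 46/142 = 0.3239, -p*log2(p) = 0.5268
  s3: p = 23/142 = 0.1620, -p*log2(p) = 0.4254
  s4: p = 60/142 = 0.4225, -p*log2(p) = 0.5252
H = sum of terms = 1.7932
Rounded to 2 decimals: 1.79

1.79


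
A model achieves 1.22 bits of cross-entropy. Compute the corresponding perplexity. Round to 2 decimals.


Perplexity formula: PP = 2^H
H = 1.22
PP = 2^1.22
Decompose: 2^1.22 = 2^1 * 2^0.22
2^1 = 2, 2^0.22 ~ 1.1647336
PP ~ 2 * 1.1647336 = 2.3294672
Rounded to 2 decimals: 2.33

2.33


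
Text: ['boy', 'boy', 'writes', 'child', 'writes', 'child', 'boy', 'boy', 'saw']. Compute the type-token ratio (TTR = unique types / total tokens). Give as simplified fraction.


Tokens: 9
Unique types: ('boy', 'child', 'saw', 'writes') = 4
TTR = 4/9
Already in lowest terms.

4/9


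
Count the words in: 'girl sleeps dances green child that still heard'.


Counting words by splitting on spaces:
  Word 1: 'girl'
  Word 2: 'sleeps'
  Word 3: 'dances'
  Word 4: 'green'
  Word 5: 'child'
  Word 6: 'that'
  Word 7: 'still'
  Word 8: 'heard'
Total words: 8

8


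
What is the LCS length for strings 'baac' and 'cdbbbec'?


DP table for LCS of 'baac' and 'cdbbbec':
       c  d  b  b  b  e  c
    0  0  0  0  0  0  0  0
  b 0  0  0  1  1  1  1  1
  a 0  0  0  1  1  1  1  1
  a 0  0  0  1  1  1  1  1
  c 0  1  1  1  1  1  1  2
LCS: 'bc'
LCS length = 2

2


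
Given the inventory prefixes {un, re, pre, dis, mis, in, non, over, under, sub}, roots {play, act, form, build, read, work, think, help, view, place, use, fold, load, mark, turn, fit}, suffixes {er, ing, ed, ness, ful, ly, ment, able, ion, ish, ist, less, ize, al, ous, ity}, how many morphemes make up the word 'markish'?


Segmenting 'markish' against the inventory:
  'mark' -> root (morpheme 1)
  'ish' -> suffix (morpheme 2)
Total morphemes: 2

2


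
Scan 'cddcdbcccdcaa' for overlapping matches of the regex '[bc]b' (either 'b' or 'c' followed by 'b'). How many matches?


Pattern: [bc]b means either 'b' or 'c' followed by 'b'.
Scanning 'cddcdbcccdcaa' position-by-position:
  Pos 0: window 'cd' -> no
  Pos 1: window 'dd' -> no
  Pos 2: window 'dc' -> no
  Pos 3: window 'cd' -> no
  Pos 4: window 'db' -> no
  Pos 5: window 'bc' -> no
  Pos 6: window 'cc' -> no
  Pos 7: window 'cc' -> no
  Pos 8: window 'cd' -> no
  Pos 9: window 'dc' -> no
  Pos 10: window 'ca' -> no
  Pos 11: window 'aa' -> no
  Pos 12: window 'a' -> no
Total matches: 0

0


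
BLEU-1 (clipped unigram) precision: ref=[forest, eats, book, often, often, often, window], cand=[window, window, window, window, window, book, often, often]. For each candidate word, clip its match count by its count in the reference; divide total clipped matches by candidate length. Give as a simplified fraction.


Reference word counts: {'book': 1, 'eats': 1, 'forest': 1, 'often': 3, 'window': 1}
Checking each candidate word (with clipping):
  'window' -> in reference (ref count 1, used 1/1) -> match (matches: 1)
  'window' -> ref count 1 already used up (1/1) -> clipped, no match (matches: 1)
  'window' -> ref count 1 already used up (1/1) -> clipped, no match (matches: 1)
  'window' -> ref count 1 already used up (1/1) -> clipped, no match (matches: 1)
  'window' -> ref count 1 already used up (1/1) -> clipped, no match (matches: 1)
  'book' -> in reference (ref count 1, used 1/1) -> match (matches: 2)
  'often' -> in reference (ref count 3, used 1/3) -> match (matches: 3)
  'often' -> in reference (ref count 3, used 2/3) -> match (matches: 4)
Clipped matches: 4, Candidate length: 8
Precision = 4/8 = 1/2

1/2


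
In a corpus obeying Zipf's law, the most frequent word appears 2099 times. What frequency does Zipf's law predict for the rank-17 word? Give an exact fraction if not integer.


Zipf's law: freq(rank) = f1 / rank
f1 = 2099, rank = 17
freq = 2099 / 17
GCD(2099, 17) = 1
Simplified: 2099/17

2099/17


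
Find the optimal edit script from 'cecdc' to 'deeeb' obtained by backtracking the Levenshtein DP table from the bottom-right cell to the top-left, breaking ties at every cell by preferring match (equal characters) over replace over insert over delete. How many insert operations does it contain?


Edit distance = 4. Backtracking from cell (5, 5) with preference match > replace > insert > delete,
then listing the resulting alignment 'cecdc' -> 'deeeb' left to right:
  Step 1: replace c->d
  Step 2: keep 'e'
  Step 3: replace c->e
  Step 4: replace d->e
  Step 5: replace c->b
Total insertions: 0

0


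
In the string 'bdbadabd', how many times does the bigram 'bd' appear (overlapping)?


Scanning 'bdbadabd' for bigram 'bd':
  Position 0: 'bd' -> MATCH
  Position 1: 'db' -> no
  Position 2: 'ba' -> no
  Position 3: 'ad' -> no
  Position 4: 'da' -> no
  Position 5: 'ab' -> no
  Position 6: 'bd' -> MATCH
Total matches: 2

2


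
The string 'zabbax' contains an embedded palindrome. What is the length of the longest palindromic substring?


Scanning 'zabbax' for palindromic substrings.
Substring at positions 1-4: 'abba'.
Check: reverse('abba') = 'abba' -> palindrome confirmed.
Neighbouring characters ('z' / 'x') break symmetry, so it cannot extend further.
No longer palindromic substring exists; longest length = 4

4


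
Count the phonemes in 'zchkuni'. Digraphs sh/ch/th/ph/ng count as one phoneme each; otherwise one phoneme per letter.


Parsing 'zchkuni' greedily, digraphs first:
  'z' -> consonant phoneme (phonemes so far: 1)
  'ch' -> digraph (1 consonant phoneme) (phonemes so far: 2)
  'k' -> consonant phoneme (phonemes so far: 3)
  'u' -> vowel phoneme (phonemes so far: 4)
  'n' -> consonant phoneme (phonemes so far: 5)
  'i' -> vowel phoneme (phonemes so far: 6)
Total phonemes: 6

6


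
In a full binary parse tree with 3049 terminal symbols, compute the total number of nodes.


Leaf nodes (terminals): 3049
Internal nodes = n - 1 = 3049 - 1 = 3048
Total = leaves + internal = 3049 + 3048 = 6097

6097


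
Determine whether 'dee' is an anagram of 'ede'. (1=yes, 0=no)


Sort characters of 'dee': 'dee'
Sort characters of 'ede': 'dee'
Sorted forms match -> they ARE anagrams
Result: 1

1


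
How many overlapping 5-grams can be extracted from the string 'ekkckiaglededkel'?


String 'ekkckiaglededkel' has length L = 16.
Number of overlapping n-grams = L - n + 1
Substituting: 16 - 5 + 1 = 12

12


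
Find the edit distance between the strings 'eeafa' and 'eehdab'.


Building DP table for s1='eeafa' (len 5) and s2='eehdab' (len 6):
       e  e  h  d  a  b
    0  1  2  3  4  5  6
  e 1  0  1  2  3  4  5
  e 2  1  0  1  2  3  4
  a 3  2  1  1  2  2  3
  f 4  3  2  2  2  3  3
  a 5  4  3  3  3  2  3
Edit distance = dp[5][6] = 3

3


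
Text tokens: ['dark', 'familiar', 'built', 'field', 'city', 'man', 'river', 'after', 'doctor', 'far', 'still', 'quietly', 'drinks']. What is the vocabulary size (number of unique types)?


Listing all tokens and tracking unique types:
  Token 1: 'dark' -> NEW (unique so far: 1)
  Token 2: 'familiar' -> NEW (unique so far: 2)
  Token 3: 'built' -> NEW (unique so far: 3)
  Token 4: 'field' -> NEW (unique so far: 4)
  Token 5: 'city' -> NEW (unique so far: 5)
  Token 6: 'man' -> NEW (unique so far: 6)
  Token 7: 'river' -> NEW (unique so far: 7)
  Token 8: 'after' -> NEW (unique so far: 8)
  Token 9: 'doctor' -> NEW (unique so far: 9)
  Token 10: 'far' -> NEW (unique so far: 10)
  Token 11: 'still' -> NEW (unique so far: 11)
  Token 12: 'quietly' -> NEW (unique so far: 12)
  Token 13: 'drinks' -> NEW (unique so far: 13)
Unique types: ('after', 'built', 'city', 'dark', 'doctor', 'drinks', 'familiar', 'far', 'field', 'man', 'quietly', 'river', 'still')
Vocabulary size: 13

13


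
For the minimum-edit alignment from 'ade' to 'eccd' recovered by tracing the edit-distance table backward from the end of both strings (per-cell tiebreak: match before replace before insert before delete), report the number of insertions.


Edit distance = 4. Backtracking from cell (3, 4) with preference match > replace > insert > delete,
then listing the resulting alignment 'ade' -> 'eccd' left to right:
  Step 1: insert 'e' [insertion #1]
  Step 2: replace a->c
  Step 3: replace d->c
  Step 4: replace e->d
Total insertions: 1

1


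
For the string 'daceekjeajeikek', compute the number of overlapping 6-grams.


String 'daceekjeajeikek' has length L = 15.
Number of overlapping n-grams = L - n + 1
Substituting: 15 - 6 + 1 = 10

10


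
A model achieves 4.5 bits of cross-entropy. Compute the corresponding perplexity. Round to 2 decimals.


Perplexity formula: PP = 2^H
H = 4.5
PP = 2^4.5
Decompose: 2^4.5 = 2^4 * 2^0.5 = 2^4 * sqrt(2)
2^4 = 16, sqrt(2) ~ 1.4142136
PP ~ 16 * 1.4142136 = 22.6274176
Rounded to 2 decimals: 22.63

22.63


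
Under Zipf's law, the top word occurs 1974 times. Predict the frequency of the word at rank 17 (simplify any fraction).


Zipf's law: freq(rank) = f1 / rank
f1 = 1974, rank = 17
freq = 1974 / 17
GCD(1974, 17) = 1
Simplified: 1974/17

1974/17


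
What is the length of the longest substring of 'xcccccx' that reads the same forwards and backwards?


Scanning 'xcccccx' for palindromic substrings.
Substring at positions 0-6: 'xcccccx'.
Check: reverse('xcccccx') = 'xcccccx' -> palindrome confirmed.
No longer palindromic substring exists; longest length = 7

7


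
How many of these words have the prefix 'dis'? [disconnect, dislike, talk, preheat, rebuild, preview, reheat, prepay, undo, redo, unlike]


Checking each word for prefix 'dis':
  'disconnect' -> YES, starts with 'dis' (count: 1)
  'dislike' -> YES, starts with 'dis' (count: 2)
  'talk' -> no (count: 2)
  'preheat' -> no (count: 2)
  'rebuild' -> no (count: 2)
  'preview' -> no (count: 2)
  'reheat' -> no (count: 2)
  'prepay' -> no (count: 2)
  'undo' -> no (count: 2)
  'redo' -> no (count: 2)
  'unlike' -> no (count: 2)
Total with prefix 'dis': 2

2


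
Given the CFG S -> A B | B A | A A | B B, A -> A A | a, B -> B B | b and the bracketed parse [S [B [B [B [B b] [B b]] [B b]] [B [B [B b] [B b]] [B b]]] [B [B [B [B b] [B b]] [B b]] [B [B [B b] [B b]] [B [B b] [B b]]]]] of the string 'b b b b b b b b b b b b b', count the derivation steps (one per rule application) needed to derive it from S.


Every bracketed nonterminal node [X ...] in the tree is produced by exactly one rule application.
Reading the tree off as a leftmost derivation:
  Step 1: S  =>  B B   (applied S -> B B)
  Step 2: B B  =>  B B B   (applied B -> B B)
  Step 3: B B B  =>  B B B B   (applied B -> B B)
  Step 4: B B B B  =>  B B B B B   (applied B -> B B)
  Step 5: B B B B B  =>  b B B B B   (applied B -> b)
  Step 6: b B B B B  =>  b b B B B   (applied B -> b)
  Step 7: b b B B B  =>  b b b B B   (applied B -> b)
  Step 8: b b b B B  =>  b b b B B B   (applied B -> B B)
  Step 9: b b b B B B  =>  b b b B B B B   (applied B -> B B)
  Step 10: b b b B B B B  =>  b b b b B B B   (applied B -> b)
  Step 11: b b b b B B B  =>  b b b b b B B   (applied B -> b)
  Step 12: b b b b b B B  =>  b b b b b b B   (applied B -> b)
  Step 13: b b b b b b B  =>  b b b b b b B B   (applied B -> B B)
  Step 14: b b b b b b B B  =>  b b b b b b B B B   (applied B -> B B)
  Step 15: b b b b b b B B B  =>  b b b b b b B B B B   (applied B -> B B)
  Step 16: b b b b b b B B B B  =>  b b b b b b b B B B   (applied B -> b)
  Step 17: b b b b b b b B B B  =>  b b b b b b b b B B   (applied B -> b)
  Step 18: b b b b b b b b B B  =>  b b b b b b b b b B   (applied B -> b)
  Step 19: b b b b b b b b b B  =>  b b b b b b b b b B B   (applied B -> B B)
  Step 20: b b b b b b b b b B B  =>  b b b b b b b b b B B B   (applied B -> B B)
  Step 21: b b b b b b b b b B B B  =>  b b b b b b b b b b B B   (applied B -> b)
  Step 22: b b b b b b b b b b B B  =>  b b b b b b b b b b b B   (applied B -> b)
  Step 23: b b b b b b b b b b b B  =>  b b b b b b b b b b b B B   (applied B -> B B)
  Step 24: b b b b b b b b b b b B B  =>  b b b b b b b b b b b b B   (applied B -> b)
  Step 25: b b b b b b b b b b b b B  =>  b b b b b b b b b b b b b   (applied B -> b)
Final yield: b b b b b b b b b b b b b
Total rewrite steps: 25

25
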